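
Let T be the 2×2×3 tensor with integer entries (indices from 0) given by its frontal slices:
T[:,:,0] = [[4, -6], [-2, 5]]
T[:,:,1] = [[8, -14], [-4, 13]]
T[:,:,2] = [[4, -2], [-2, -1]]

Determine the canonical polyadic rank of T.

Lower bound: the mode-2 unfolding of T (rows indexed by j, columns by (i,k) = (0,0), (0,1), (0,2), (1,0), (1,1), (1,2)) is [[4, 8, 4, -2, -4, -2], [-6, -14, -2, 5, 13, -1]].
There the 2×2 minor on rows j ∈ {0, 1}, columns (i,k) ∈ {(0,0), (0,1)} is det [[4, 8], [-6, -14]] = -8 ≠ 0, so this unfolding has rank ≥ 2; CP rank is at least every unfolding rank, so rank(T) ≥ 2. (Unfolding ranks only ever bound the CP rank from below — rank(T) can be strictly larger than all of them — so the matching upper bound has to come from an explicit 2-term decomposition.)
Upper bound — finding two terms. Write S_k = T[:,:,k] for the frontal slices: S₀ = [[4, -6], [-2, 5]], S₁ = [[8, -14], [-4, 13]], S₂ = [[4, -2], [-2, -1]].
If T = a₁ ⊗ b₁ ⊗ c₁ + a₂ ⊗ b₂ ⊗ c₂ then each S_k = c₁[k]·a₁b₁ᵀ + c₂[k]·a₂b₂ᵀ. S₀ and S₁ are linearly independent, so a₁b₁ᵀ and a₂b₂ᵀ must span the same plane of matrices: they are the rank-1 matrices of the form x·S₀ + y·S₁.
det(x·S₀ + y·S₁) is 8·x² + 40·xy + 48·y² = 8·(x + 3·y)(x + 2·y), vanishing at (x:y) = (3:-1) and (2:-1).
M₁ = 3·S₀ − S₁ = [[4, -4], [-2, 2]] = 2·(2, -1)(1, -1)ᵀ and M₂ = 2·S₀ − S₁ = [[0, 2], [0, -3]] = (2, -3)(0, 1)ᵀ, so take a₁ = (2, -1), b₁ = (1, -1), a₂ = (2, -3), b₂ = (0, 1).
Each slice is an integer combination of E₁ = a₁b₁ᵀ and E₂ = a₂b₂ᵀ: S₀ = 2·E₁ − E₂, S₁ = 4·E₁ − 3·E₂, S₂ = 2·E₁ + E₂; reading off coefficients, c₁ = (2, 4, 2) and c₂ = (-1, -3, 1).
Hence T = (2, -1) ⊗ (1, -1) ⊗ (2, 4, 2) + (2, -3) ⊗ (0, 1) ⊗ (-1, -3, 1), so rank(T) ≤ 2.
These bounds meet, so rank(T) = 2.

2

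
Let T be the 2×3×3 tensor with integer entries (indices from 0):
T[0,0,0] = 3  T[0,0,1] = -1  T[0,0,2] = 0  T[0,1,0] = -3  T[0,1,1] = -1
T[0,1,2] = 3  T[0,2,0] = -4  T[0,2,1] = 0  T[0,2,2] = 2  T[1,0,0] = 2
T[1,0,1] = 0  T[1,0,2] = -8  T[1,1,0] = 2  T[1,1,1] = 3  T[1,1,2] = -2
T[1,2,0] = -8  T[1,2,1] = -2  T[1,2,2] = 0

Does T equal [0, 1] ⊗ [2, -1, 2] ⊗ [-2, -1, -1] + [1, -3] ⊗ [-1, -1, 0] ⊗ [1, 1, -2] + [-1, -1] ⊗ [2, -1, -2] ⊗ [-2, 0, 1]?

No

Reconstruct entry (1,0,0) from the claimed factors: Σₗ aₗ[1]bₗ[0]cₗ[0] = (1)·(2)·(-2) + (-3)·(-1)·(1) + (-1)·(2)·(-2) = 3, but T[1,0,0] = 2. The claim is false.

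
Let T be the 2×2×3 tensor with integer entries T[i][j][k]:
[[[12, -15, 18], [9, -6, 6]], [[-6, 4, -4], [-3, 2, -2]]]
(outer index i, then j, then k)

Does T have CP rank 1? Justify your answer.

No

The mode-3 unfolding of T (rows indexed by k, columns by (i,j) = (0,0), (0,1), (1,0), (1,1)) is [[12, 9, -6, -3], [-15, -6, 4, 2], [18, 6, -4, -2]].
There the 2×2 minor on rows k ∈ {0, 1}, columns (i,j) ∈ {(0,0), (0,1)} is det [[12, 9], [-15, -6]] = 63 ≠ 0, so this unfolding has rank ≥ 2; CP rank is at least every unfolding rank, so rank(T) ≥ 2.
In particular rank(T) ≥ 2 > 1, so T is not rank-1.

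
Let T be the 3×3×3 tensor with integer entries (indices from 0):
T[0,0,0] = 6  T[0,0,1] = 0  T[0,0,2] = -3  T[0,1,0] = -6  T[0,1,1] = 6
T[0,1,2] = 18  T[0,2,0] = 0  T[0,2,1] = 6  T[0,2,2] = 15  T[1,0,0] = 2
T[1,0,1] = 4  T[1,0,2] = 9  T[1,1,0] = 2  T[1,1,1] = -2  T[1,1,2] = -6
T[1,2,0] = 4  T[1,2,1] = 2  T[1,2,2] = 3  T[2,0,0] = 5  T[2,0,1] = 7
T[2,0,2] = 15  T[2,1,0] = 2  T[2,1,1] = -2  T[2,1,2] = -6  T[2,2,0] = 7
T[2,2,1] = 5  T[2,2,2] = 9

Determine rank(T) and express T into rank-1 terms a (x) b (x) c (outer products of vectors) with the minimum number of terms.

Lower bound: the mode-2 unfolding of T (rows indexed by j, columns by (i,k) = (0,0), (0,1), (0,2), (1,0), (1,1), (1,2), (2,0), (2,1), (2,2)) is [[6, 0, -3, 2, 4, 9, 5, 7, 15], [-6, 6, 18, 2, -2, -6, 2, -2, -6], [0, 6, 15, 4, 2, 3, 7, 5, 9]].
There the 2×2 minor on rows j ∈ {0, 1}, columns (i,k) ∈ {(0,0), (0,1)} is det [[6, 0], [-6, 6]] = 36 ≠ 0, so this unfolding has rank ≥ 2; CP rank is at least every unfolding rank, so rank(T) ≥ 2. (Flattening ranks never certify an upper bound on CP rank; for that we must actually write T with 2 rank-1 terms.)
Upper bound — finding two terms. Write S_k = T[:,:,k] for the frontal slices: S₀ = [[6, -6, 0], [2, 2, 4], [5, 2, 7]], S₁ = [[0, 6, 6], [4, -2, 2], [7, -2, 5]], S₂ = [[-3, 18, 15], [9, -6, 3], [15, -6, 9]].
If T = a₁ (x) b₁ (x) c₁ + a₂ (x) b₂ (x) c₂ then each S_k = c₁[k]·a₁b₁ᵀ + c₂[k]·a₂b₂ᵀ. S₀ and S₁ are linearly independent, so a₁b₁ᵀ and a₂b₂ᵀ must span the same plane of matrices: they are the rank-1 matrices of the form x·S₀ + y·S₁.
The 2×2 minor of x·S₀ + y·S₁ on rows {0,1}, columns {0,1} is 24·x² − 24·y² = 24·(x − y)(x + y), vanishing at (x:y) = (1:1) and (1:-1).
M₁ = S₀ + S₁ = [[6, 0, 6], [6, 0, 6], [12, 0, 12]] = 6·[1, 1, 2][1, 0, 1]ᵀ and M₂ = S₀ − S₁ = [[6, -12, -6], [-2, 4, 2], [-2, 4, 2]] = 2·[3, -1, -1][1, -2, -1]ᵀ, so take a₁ = [1, 1, 2], b₁ = [1, 0, 1], a₂ = [3, -1, -1], b₂ = [1, -2, -1].
Each slice is an integer combination of E₁ = a₁b₁ᵀ and E₂ = a₂b₂ᵀ: S₀ = 3·E₁ + E₂, S₁ = 3·E₁ − E₂, S₂ = 6·E₁ − 3·E₂; reading off coefficients, c₁ = [3, 3, 6] and c₂ = [1, -1, -3].
Hence T = [1, 1, 2] (x) [1, 0, 1] (x) [3, 3, 6] + [3, -1, -1] (x) [1, -2, -1] (x) [1, -1, -3], so rank(T) ≤ 2.
These bounds meet, so rank(T) = 2.

rank(T) = 2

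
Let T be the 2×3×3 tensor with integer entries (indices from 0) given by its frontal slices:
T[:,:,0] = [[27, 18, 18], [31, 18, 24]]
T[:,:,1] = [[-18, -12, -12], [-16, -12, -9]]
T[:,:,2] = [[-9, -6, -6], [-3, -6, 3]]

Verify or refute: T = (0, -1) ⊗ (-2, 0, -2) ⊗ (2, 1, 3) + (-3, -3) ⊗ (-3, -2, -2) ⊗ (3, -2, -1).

Reconstruct entry (1,2,0) from the claimed factors: Σₗ aₗ[1]bₗ[2]cₗ[0] = (-1)·(-2)·(2) + (-3)·(-2)·(3) = 22, but T[1,2,0] = 24. The claim is false.

No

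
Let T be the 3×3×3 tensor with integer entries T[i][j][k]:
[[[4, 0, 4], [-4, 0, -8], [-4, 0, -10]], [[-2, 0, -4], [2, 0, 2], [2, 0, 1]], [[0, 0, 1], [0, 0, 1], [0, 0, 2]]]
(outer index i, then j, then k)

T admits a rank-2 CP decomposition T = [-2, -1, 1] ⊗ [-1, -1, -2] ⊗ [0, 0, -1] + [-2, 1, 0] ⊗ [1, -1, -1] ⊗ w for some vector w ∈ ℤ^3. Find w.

w = [-2, 0, -3]

Subtract the known terms from T to get the rank-1 residual R = [-2, 1, 0] ⊗ [1, -1, -1] ⊗ w, so R[i,j,k] = a[i]·b[j]·w[k]. Pick indices with nonzero a[0]·b[0] = (-2)·(1) = -2. Only the fibre through (0,0,·) is needed: R[0,0,:] = T[0,0,:] − Σₗ aₗ[0]bₗ[0]cₗ = [4, 0, 4] − (-2)·(-1)·[0, 0, -1] = [4, 0, 6]. Then w[k] = R[0,0,k] / -2 for each k, giving w = [4, 0, 6] / -2 = [-2, 0, -3].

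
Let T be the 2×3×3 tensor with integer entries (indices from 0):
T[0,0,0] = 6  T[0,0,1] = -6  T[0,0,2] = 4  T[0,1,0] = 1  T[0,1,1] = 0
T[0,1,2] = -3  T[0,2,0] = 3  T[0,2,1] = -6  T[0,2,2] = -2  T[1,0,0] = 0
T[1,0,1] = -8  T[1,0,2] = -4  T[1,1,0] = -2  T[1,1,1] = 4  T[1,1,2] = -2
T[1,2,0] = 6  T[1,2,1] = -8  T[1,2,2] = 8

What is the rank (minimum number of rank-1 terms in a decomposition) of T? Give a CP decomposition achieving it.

Lower bound: the mode-2 unfolding of T (rows indexed by j, columns by (i,k) = (0,0), (0,1), (0,2), (1,0), (1,1), (1,2)) is [[6, -6, 4, 0, -8, -4], [1, 0, -3, -2, 4, -2], [3, -6, -2, 6, -8, 8]].
There the 3×3 minor on rows j ∈ {0, 1, 2}, columns (i,k) ∈ {(0,0), (0,1), (0,2)} is det [[6, -6, 4], [1, 0, -3], [3, -6, -2]] = -90 ≠ 0, so this unfolding has rank ≥ 3; CP rank is at least every unfolding rank, so rank(T) ≥ 3. (Unfolding ranks only ever bound the CP rank from below — rank(T) can be strictly larger than all of them — so the matching upper bound has to come from an explicit 3-term decomposition.)
Upper bound: T is a sum of 3 rank-1 terms, T = [1, -2] ⊗ [2, 0, -1] ⊗ [1, 0, 2] + [1, 0] ⊗ [1, 1, 1] ⊗ [2, -2, -2] + [1, 2] ⊗ [2, -1, 2] ⊗ [1, -2, 1] (written with every a and b primitive with positive leading entry and the scale carried by c; CP decompositions are not unique, and this one is verified by expanding entrywise), so rank(T) ≤ 3.
These bounds meet, so rank(T) = 3.

rank(T) = 3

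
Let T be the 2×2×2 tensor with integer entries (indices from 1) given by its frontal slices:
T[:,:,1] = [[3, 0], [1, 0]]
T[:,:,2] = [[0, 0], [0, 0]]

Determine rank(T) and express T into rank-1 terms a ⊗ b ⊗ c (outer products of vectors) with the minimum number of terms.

Lower bound: T ≠ 0 (e.g. T[1,1,1] = 3), so rank(T) ≥ 1.
Upper bound: if T = a ⊗ b ⊗ c then every fibre of T is a multiple of the corresponding factor, so read the factors off the fibres through the nonzero entry T[1,1,1] = 3.
The mode-1 fibre T[:,1,1] = [3, 1] gives a = [3, 1] (primitive direction); the mode-2 fibre T[1,:,1] = [3, 0] gives b = [1, 0]; then c[k] = T[1,1,k] / (a[1]·b[1]) = [3, 0] / 3 = [1, 0].
Expanding [3, 1] ⊗ [1, 0] ⊗ [1, 0] reproduces all 8 entries of T, so T = [3, 1] ⊗ [1, 0] ⊗ [1, 0] and rank(T) ≤ 1.
These bounds meet, so rank(T) = 1.
Check entry T[2,2,1] = 0: (1)·(0)·(1) = 0.

rank(T) = 1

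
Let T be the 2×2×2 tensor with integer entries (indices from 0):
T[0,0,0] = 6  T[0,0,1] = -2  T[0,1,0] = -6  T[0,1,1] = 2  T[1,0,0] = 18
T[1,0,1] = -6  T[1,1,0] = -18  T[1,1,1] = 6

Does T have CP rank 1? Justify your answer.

If T = a (x) b (x) c then every fibre of T is a multiple of the corresponding factor, so read the factors off the fibres through the nonzero entry T[0,0,0] = 6.
The mode-1 fibre T[:,0,0] = [6, 18] gives a = [1, 3] (primitive direction); the mode-2 fibre T[0,:,0] = [6, -6] gives b = [1, -1]; then c[k] = T[0,0,k] / (a[0]·b[0]) = [6, -2] / 1 = [6, -2].
Expanding [1, 3] (x) [1, -1] (x) [6, -2] reproduces all 8 entries of T, so T = [1, 3] (x) [1, -1] (x) [6, -2] and rank(T) ≤ 1.
Equivalently every frontal slice T[:,:,k] is c[k] times the rank-1 matrix [1, 3] (x) [1, -1]. So T has rank 1 (it is nonzero).

Yes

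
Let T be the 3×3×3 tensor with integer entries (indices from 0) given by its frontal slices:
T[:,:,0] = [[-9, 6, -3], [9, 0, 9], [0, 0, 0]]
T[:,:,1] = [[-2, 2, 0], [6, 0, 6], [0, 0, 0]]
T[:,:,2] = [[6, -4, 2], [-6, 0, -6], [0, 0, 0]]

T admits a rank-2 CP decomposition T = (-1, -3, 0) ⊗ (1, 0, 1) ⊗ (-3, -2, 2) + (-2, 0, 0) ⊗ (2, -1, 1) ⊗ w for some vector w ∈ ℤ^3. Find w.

w = (3, 1, -2)

Subtract the known terms from T to get the rank-1 residual R = (-2, 0, 0) ⊗ (2, -1, 1) ⊗ w, so R[i,j,k] = a[i]·b[j]·w[k]. Pick indices with nonzero a[0]·b[0] = (-2)·(2) = -4. Only the fibre through (0,0,·) is needed: R[0,0,:] = T[0,0,:] − Σₗ aₗ[0]bₗ[0]cₗ = [-9, -2, 6] − (-1)·(1)·(-3, -2, 2) = [-12, -4, 8]. Then w[k] = R[0,0,k] / -4 for each k, giving w = [-12, -4, 8] / -4 = (3, 1, -2).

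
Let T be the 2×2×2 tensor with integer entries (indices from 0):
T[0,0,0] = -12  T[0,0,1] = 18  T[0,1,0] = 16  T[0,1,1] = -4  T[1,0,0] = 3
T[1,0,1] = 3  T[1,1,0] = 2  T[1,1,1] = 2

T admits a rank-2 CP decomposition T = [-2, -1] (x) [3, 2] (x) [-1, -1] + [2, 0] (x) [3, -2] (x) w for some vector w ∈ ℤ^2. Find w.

w = [-3, 2]

Subtract the known terms from T to get the rank-1 residual R = [2, 0] (x) [3, -2] (x) w, so R[i,j,k] = a[i]·b[j]·w[k]. Pick indices with nonzero a[0]·b[0] = (2)·(3) = 6. Only the fibre through (0,0,·) is needed: R[0,0,:] = T[0,0,:] − Σₗ aₗ[0]bₗ[0]cₗ = [-12, 18] − (-2)·(3)·[-1, -1] = [-18, 12]. Then w[k] = R[0,0,k] / 6 for each k, giving w = [-18, 12] / 6 = [-3, 2].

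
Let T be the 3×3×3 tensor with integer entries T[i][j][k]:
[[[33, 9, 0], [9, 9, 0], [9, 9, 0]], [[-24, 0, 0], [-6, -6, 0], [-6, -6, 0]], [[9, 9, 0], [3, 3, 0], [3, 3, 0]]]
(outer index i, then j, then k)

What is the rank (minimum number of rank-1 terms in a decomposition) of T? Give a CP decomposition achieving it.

rank(T) = 2

Lower bound: in the mode-3 unfolding of T (rows indexed by k, columns by (i,j)) the 2×2 minor on rows k ∈ {0, 1}, columns (i,j) ∈ {(0,0), (0,1)} is det [[33, 9], [9, 9]] = 216 ≠ 0, so that unfolding has rank ≥ 2 and hence rank(T) ≥ 2 (CP rank is at least every unfolding rank, though it can be larger).
Upper bound: with S_k = T[:,:,k], the two rank-1 terms a₁b₁ᵀ, a₂b₂ᵀ are the rank-1 members of the pencil x·S₀ + y·S₁.
The 2×2 minor of x·S₀ + y·S₁ on rows {0,1}, columns {0,1} is 18·x² − 36·xy − 54·y² = 18·(x − 3·y)(x + y), vanishing at (x:y) = (3:1) and (1:-1).
M₁ = 3·S₀ + S₁ = [[108, 36, 36], [-72, -24, -24], [36, 12, 12]] = 12·(3, -2, 1)(3, 1, 1)ᵀ and M₂ = S₀ − S₁ = [[24, 0, 0], [-24, 0, 0], [0, 0, 0]] = 24·(1, -1, 0)(1, 0, 0)ᵀ, so take a₁ = (3, -2, 1), b₁ = (3, 1, 1), a₂ = (1, -1, 0), b₂ = (1, 0, 0).
Each slice is an integer combination of E₁ = a₁b₁ᵀ and E₂ = a₂b₂ᵀ: S₀ = 3·E₁ + 6·E₂, S₁ = 3·E₁ − 18·E₂, S₂ = 0; reading off coefficients, c₁ = (3, 3, 0) and c₂ = (6, -18, 0).
Hence T = (3, -2, 1) ⊗ (3, 1, 1) ⊗ (3, 3, 0) + (1, -1, 0) ⊗ (1, 0, 0) ⊗ (6, -18, 0), so rank(T) ≤ 2.
These bounds meet, so rank(T) = 2.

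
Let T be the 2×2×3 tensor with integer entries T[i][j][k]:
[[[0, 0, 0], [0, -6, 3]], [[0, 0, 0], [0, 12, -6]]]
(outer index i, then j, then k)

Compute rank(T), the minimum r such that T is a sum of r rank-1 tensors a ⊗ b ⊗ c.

Lower bound: T ≠ 0 (e.g. T[0,1,1] = -6), so rank(T) ≥ 1.
Upper bound: the mode-1 fibre T[:,1,1] = [-6, 12] gives a = [1, -2] (primitive direction); the mode-2 fibre T[0,:,1] = [0, -6] gives b = [0, 1]; then c[k] = T[0,1,k] / (a[0]·b[1]) = [0, -6, 3] / 1 = [0, -6, 3].
Expanding [1, -2] ⊗ [0, 1] ⊗ [0, -6, 3] reproduces all 12 entries of T, so T = [1, -2] ⊗ [0, 1] ⊗ [0, -6, 3] and rank(T) ≤ 1.
These bounds meet, so rank(T) = 1.

1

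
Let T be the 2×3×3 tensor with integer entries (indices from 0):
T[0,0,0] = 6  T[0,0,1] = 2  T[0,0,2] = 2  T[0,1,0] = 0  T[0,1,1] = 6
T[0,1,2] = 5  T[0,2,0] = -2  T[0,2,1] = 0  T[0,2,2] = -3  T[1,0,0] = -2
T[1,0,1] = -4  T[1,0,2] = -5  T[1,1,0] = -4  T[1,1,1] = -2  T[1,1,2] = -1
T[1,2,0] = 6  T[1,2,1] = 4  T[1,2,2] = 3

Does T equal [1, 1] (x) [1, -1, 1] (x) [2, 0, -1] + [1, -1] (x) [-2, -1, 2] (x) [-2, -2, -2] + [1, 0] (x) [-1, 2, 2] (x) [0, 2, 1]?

Reconstruct entrywise from the claimed factors. For example, T[0,2,1] = 0 and Σₗ aₗ[0]bₗ[2]cₗ[1] = (1)·(1)·(0) + (1)·(2)·(-2) + (1)·(2)·(2) = 0; checking all 18 entries, every one matches. The claim holds.

Yes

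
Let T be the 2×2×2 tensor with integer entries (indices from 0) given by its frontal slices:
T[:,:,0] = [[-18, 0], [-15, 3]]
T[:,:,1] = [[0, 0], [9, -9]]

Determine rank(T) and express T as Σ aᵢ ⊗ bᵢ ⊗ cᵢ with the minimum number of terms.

Lower bound: the mode-3 unfolding of T (rows indexed by k, columns by (i,j) = (0,0), (0,1), (1,0), (1,1)) is [[-18, 0, -15, 3], [0, 0, 9, -9]].
There the 2×2 minor on rows k ∈ {0, 1}, columns (i,j) ∈ {(0,0), (1,0)} is det [[-18, -15], [0, 9]] = -162 ≠ 0, so this unfolding has rank ≥ 2; CP rank is at least every unfolding rank, so rank(T) ≥ 2. (This is only a lower bound: in general the CP rank may exceed every unfolding rank, so we still need to exhibit 2 rank-1 terms summing to T.)
Upper bound — finding two terms. Write S_k = T[:,:,k] for the frontal slices: S₀ = [[-18, 0], [-15, 3]], S₁ = [[0, 0], [9, -9]].
If T = a₁ ⊗ b₁ ⊗ c₁ + a₂ ⊗ b₂ ⊗ c₂ then each S_k = c₁[k]·a₁b₁ᵀ + c₂[k]·a₂b₂ᵀ. S₀ and S₁ are linearly independent, so a₁b₁ᵀ and a₂b₂ᵀ must span the same plane of matrices: they are the rank-1 matrices of the form x·S₀ + y·S₁.
det(x·S₀ + y·S₁) is −54·x² + 162·xy = (-54)·(x − 3·y)(x), vanishing at (x:y) = (3:1) and (0:1).
M₁ = 3·S₀ + S₁ = [[-54, 0], [-36, 0]] = (-18)·(3, 2)(1, 0)ᵀ and M₂ = S₁ = [[0, 0], [9, -9]] = 9·(0, 1)(1, -1)ᵀ, so take a₁ = (3, 2), b₁ = (1, 0), a₂ = (0, 1), b₂ = (1, -1).
Each slice is an integer combination of E₁ = a₁b₁ᵀ and E₂ = a₂b₂ᵀ: S₀ = −6·E₁ − 3·E₂, S₁ = 9·E₂; reading off coefficients, c₁ = (-6, 0) and c₂ = (-3, 9).
Hence T = (3, 2) ⊗ (1, 0) ⊗ (-6, 0) + (0, 1) ⊗ (1, -1) ⊗ (-3, 9), so rank(T) ≤ 2.
These bounds meet, so rank(T) = 2.

rank(T) = 2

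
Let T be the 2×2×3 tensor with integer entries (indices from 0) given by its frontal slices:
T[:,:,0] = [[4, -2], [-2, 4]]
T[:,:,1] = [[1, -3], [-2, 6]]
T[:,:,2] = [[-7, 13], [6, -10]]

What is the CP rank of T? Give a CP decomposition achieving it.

rank(T) = 3

Lower bound: the mode-3 unfolding of T (rows indexed by k, columns by (i,j) = (0,0), (0,1), (1,0), (1,1)) is [[4, -2, -2, 4], [1, -3, -2, 6], [-7, 13, 6, -10]].
There the 3×3 minor on rows k ∈ {0, 1, 2}, columns (i,j) ∈ {(0,0), (0,1), (1,0)} is det [[4, -2, -2], [1, -3, -2], [-7, 13, 6]] = 32 ≠ 0, so this unfolding has rank ≥ 3; CP rank is at least every unfolding rank, so rank(T) ≥ 3. (Flattening ranks never certify an upper bound on CP rank; for that we must actually write T with 3 rank-1 terms.)
Upper bound: T is a sum of 3 rank-1 terms, T = (1, -1) (x) (1, -2) (x) (2, 4, -4) + (1, 0) (x) (1, 1) (x) (2, 1, 1) + (2, -1) (x) (1, -1) (x) (0, -2, -2) (written with every a and b primitive with positive leading entry and the scale carried by c; CP decompositions are not unique, and this one is verified by expanding entrywise), so rank(T) ≤ 3.
These bounds meet, so rank(T) = 3.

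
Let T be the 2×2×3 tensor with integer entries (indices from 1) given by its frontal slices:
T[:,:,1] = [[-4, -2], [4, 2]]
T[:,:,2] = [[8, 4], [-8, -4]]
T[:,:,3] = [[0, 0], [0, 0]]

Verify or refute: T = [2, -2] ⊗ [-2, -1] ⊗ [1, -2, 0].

Yes

Reconstruct entrywise from the claimed factors. For example, T[2,1,3] = 0 and Σₗ aₗ[2]bₗ[1]cₗ[3] = (-2)·(-2)·(0) = 0; checking all 12 entries, every one matches. The claim holds.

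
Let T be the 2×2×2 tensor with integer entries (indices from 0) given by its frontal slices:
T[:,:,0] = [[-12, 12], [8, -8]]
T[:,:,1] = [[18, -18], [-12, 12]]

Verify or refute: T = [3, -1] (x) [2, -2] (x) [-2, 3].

Reconstruct entry (1,0,0) from the claimed factors: Σₗ aₗ[1]bₗ[0]cₗ[0] = (-1)·(2)·(-2) = 4, but T[1,0,0] = 8. The claim is false.

No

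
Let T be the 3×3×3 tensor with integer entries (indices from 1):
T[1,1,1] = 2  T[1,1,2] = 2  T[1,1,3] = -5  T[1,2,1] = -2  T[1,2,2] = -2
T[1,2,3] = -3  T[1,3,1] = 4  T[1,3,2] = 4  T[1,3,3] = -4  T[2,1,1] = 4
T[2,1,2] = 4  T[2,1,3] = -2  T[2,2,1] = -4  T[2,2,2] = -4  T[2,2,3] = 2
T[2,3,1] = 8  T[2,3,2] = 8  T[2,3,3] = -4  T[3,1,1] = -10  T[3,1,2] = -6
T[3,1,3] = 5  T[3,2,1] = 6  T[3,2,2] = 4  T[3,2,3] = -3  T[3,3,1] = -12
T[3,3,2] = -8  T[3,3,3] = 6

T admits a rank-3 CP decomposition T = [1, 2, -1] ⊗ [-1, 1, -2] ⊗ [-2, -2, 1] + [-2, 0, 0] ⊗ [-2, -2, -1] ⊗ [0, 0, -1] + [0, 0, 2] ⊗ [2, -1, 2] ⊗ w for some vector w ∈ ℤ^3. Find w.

w = [-2, -1, 1]

Subtract the known terms from T to get the rank-1 residual R = [0, 0, 2] ⊗ [2, -1, 2] ⊗ w, so R[i,j,k] = a[i]·b[j]·w[k]. Pick indices with nonzero a[3]·b[1] = (2)·(2) = 4. Only the fibre through (3,1,·) is needed: R[3,1,:] = T[3,1,:] − Σₗ aₗ[3]bₗ[1]cₗ = [-10, -6, 5] − (-1)·(-1)·[-2, -2, 1] − (0)·(-2)·[0, 0, -1] = [-8, -4, 4]. Then w[k] = R[3,1,k] / 4 for each k, giving w = [-8, -4, 4] / 4 = [-2, -1, 1].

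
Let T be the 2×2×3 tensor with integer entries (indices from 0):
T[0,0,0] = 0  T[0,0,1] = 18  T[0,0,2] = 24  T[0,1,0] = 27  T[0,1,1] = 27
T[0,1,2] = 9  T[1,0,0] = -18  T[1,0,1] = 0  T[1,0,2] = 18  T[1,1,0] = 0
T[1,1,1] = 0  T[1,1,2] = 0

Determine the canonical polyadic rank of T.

Lower bound: in the mode-2 unfolding of T (rows indexed by j, columns by (i,k)) the 2×2 minor on rows j ∈ {0, 1}, columns (i,k) ∈ {(0,0), (0,1)} is det [[0, 18], [27, 27]] = -486 ≠ 0, so that unfolding has rank ≥ 2 and hence rank(T) ≥ 2 (CP rank is at least every unfolding rank, though it can be larger).
Upper bound: with S_k = T[:,:,k], the two rank-1 terms a₁b₁ᵀ, a₂b₂ᵀ are the rank-1 members of the pencil x·S₀ + y·S₁.
det(x·S₀ + y·S₁) is 486·x² + 486·xy = 486·(x + y)(x), vanishing at (x:y) = (1:-1) and (0:1).
M₁ = S₀ − S₁ = [[-18, 0], [-18, 0]] = (-18)·[1, 1][1, 0]ᵀ and M₂ = S₁ = [[18, 27], [0, 0]] = 9·[1, 0][2, 3]ᵀ, so take a₁ = [1, 1], b₁ = [1, 0], a₂ = [1, 0], b₂ = [2, 3].
Each slice is an integer combination of E₁ = a₁b₁ᵀ and E₂ = a₂b₂ᵀ: S₀ = −18·E₁ + 9·E₂, S₁ = 9·E₂, S₂ = 18·E₁ + 3·E₂; reading off coefficients, c₁ = [-18, 0, 18] and c₂ = [9, 9, 3].
Hence T = [1, 1] ⊗ [1, 0] ⊗ [-18, 0, 18] + [1, 0] ⊗ [2, 3] ⊗ [9, 9, 3], so rank(T) ≤ 2.
These bounds meet, so rank(T) = 2.

2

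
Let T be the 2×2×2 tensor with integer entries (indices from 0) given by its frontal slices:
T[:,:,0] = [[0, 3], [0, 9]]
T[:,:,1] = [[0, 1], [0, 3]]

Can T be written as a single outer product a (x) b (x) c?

If T = a (x) b (x) c then every fibre of T is a multiple of the corresponding factor, so read the factors off the fibres through the nonzero entry T[0,1,0] = 3.
The mode-1 fibre T[:,1,0] = [3, 9] gives a = [1, 3] (primitive direction); the mode-2 fibre T[0,:,0] = [0, 3] gives b = [0, 1]; then c[k] = T[0,1,k] / (a[0]·b[1]) = [3, 1] / 1 = [3, 1].
Expanding [1, 3] (x) [0, 1] (x) [3, 1] reproduces all 8 entries of T, so T = [1, 3] (x) [0, 1] (x) [3, 1] and rank(T) ≤ 1.
Equivalently every frontal slice T[:,:,k] is c[k] times the rank-1 matrix [1, 3] (x) [0, 1]. So T has rank 1 (it is nonzero).

Yes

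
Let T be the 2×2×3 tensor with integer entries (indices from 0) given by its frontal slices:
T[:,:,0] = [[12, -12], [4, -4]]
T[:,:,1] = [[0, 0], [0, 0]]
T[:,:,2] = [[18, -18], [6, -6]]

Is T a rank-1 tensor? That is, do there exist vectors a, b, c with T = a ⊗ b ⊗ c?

Yes

If T = a ⊗ b ⊗ c then every fibre of T is a multiple of the corresponding factor, so read the factors off the fibres through the nonzero entry T[0,0,0] = 12.
The mode-1 fibre T[:,0,0] = [12, 4] gives a = [3, 1] (primitive direction); the mode-2 fibre T[0,:,0] = [12, -12] gives b = [1, -1]; then c[k] = T[0,0,k] / (a[0]·b[0]) = [12, 0, 18] / 3 = [4, 0, 6].
Expanding [3, 1] ⊗ [1, -1] ⊗ [4, 0, 6] reproduces all 12 entries of T, so T = [3, 1] ⊗ [1, -1] ⊗ [4, 0, 6] and rank(T) ≤ 1.
Equivalently every frontal slice T[:,:,k] is c[k] times the rank-1 matrix [3, 1] ⊗ [1, -1]. So T has rank 1 (it is nonzero).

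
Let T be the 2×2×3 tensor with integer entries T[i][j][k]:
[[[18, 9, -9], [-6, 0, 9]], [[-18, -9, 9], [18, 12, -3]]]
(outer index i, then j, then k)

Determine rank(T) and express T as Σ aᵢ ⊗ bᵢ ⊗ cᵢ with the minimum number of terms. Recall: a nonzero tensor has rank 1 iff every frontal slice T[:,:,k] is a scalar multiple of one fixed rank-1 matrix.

rank(T) = 2

Lower bound: in the mode-2 unfolding of T (rows indexed by j, columns by (i,k)) the 2×2 minor on rows j ∈ {0, 1}, columns (i,k) ∈ {(0,0), (0,1)} is det [[18, 9], [-6, 0]] = 54 ≠ 0, so that unfolding has rank ≥ 2 and hence rank(T) ≥ 2 (CP rank is at least every unfolding rank, though it can be larger).
Upper bound: with S_k = T[:,:,k], the two rank-1 terms a₁b₁ᵀ, a₂b₂ᵀ are the rank-1 members of the pencil x·S₀ + y·S₁.
det(x·S₀ + y·S₁) is 216·x² + 324·xy + 108·y² = 108·(x + y)(2·x + y), vanishing at (x:y) = (1:-1) and (1:-2).
M₁ = S₀ − S₁ = [[9, -6], [-9, 6]] = 3·[1, -1][3, -2]ᵀ and M₂ = S₀ − 2·S₁ = [[0, -6], [0, -6]] = (-6)·[1, 1][0, 1]ᵀ, so take a₁ = [1, -1], b₁ = [3, -2], a₂ = [1, 1], b₂ = [0, 1].
Each slice is an integer combination of E₁ = a₁b₁ᵀ and E₂ = a₂b₂ᵀ: S₀ = 6·E₁ + 6·E₂, S₁ = 3·E₁ + 6·E₂, S₂ = −3·E₁ + 3·E₂; reading off coefficients, c₁ = [6, 3, -3] and c₂ = [6, 6, 3].
Hence T = [1, -1] ⊗ [3, -2] ⊗ [6, 3, -3] + [1, 1] ⊗ [0, 1] ⊗ [6, 6, 3], so rank(T) ≤ 2.
These bounds meet, so rank(T) = 2.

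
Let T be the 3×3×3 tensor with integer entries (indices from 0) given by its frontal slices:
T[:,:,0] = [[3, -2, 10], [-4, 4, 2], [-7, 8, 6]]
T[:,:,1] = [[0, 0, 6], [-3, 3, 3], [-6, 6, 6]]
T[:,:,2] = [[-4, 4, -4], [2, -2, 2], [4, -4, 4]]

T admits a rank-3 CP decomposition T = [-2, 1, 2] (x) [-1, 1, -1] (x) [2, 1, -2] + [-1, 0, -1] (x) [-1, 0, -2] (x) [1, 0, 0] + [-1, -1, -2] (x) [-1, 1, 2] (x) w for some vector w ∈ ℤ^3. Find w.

Subtract the known terms from T to get the rank-1 residual R = [-1, -1, -2] (x) [-1, 1, 2] (x) w, so R[i,j,k] = a[i]·b[j]·w[k]. Pick indices with nonzero a[0]·b[0] = (-1)·(-1) = 1. Only the fibre through (0,0,·) is needed: R[0,0,:] = T[0,0,:] − Σₗ aₗ[0]bₗ[0]cₗ = [3, 0, -4] − (-2)·(-1)·[2, 1, -2] − (-1)·(-1)·[1, 0, 0] = [-2, -2, 0]. Then w[k] = R[0,0,k] / 1 for each k, giving w = [-2, -2, 0] / 1 = [-2, -2, 0].

w = [-2, -2, 0]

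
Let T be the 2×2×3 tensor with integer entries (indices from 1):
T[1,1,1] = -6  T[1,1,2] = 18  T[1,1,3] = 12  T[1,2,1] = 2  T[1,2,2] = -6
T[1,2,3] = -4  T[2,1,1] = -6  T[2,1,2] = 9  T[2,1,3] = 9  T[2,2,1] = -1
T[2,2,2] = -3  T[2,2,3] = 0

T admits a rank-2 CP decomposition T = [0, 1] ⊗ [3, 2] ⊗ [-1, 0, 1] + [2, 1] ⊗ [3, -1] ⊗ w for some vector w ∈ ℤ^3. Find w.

w = [-1, 3, 2]

Subtract the known terms from T to get the rank-1 residual R = [2, 1] ⊗ [3, -1] ⊗ w, so R[i,j,k] = a[i]·b[j]·w[k]. Pick indices with nonzero a[1]·b[1] = (2)·(3) = 6. Only the fibre through (1,1,·) is needed: R[1,1,:] = T[1,1,:] − Σₗ aₗ[1]bₗ[1]cₗ = [-6, 18, 12] − (0)·(3)·[-1, 0, 1] = [-6, 18, 12]. Then w[k] = R[1,1,k] / 6 for each k, giving w = [-6, 18, 12] / 6 = [-1, 3, 2].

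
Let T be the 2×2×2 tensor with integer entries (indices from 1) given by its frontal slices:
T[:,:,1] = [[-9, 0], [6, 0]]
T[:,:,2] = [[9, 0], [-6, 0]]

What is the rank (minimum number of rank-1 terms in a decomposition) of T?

Lower bound: T ≠ 0 (e.g. T[1,1,1] = -9), so rank(T) ≥ 1.
Upper bound: if T = a ⊗ b ⊗ c then every fibre of T is a multiple of the corresponding factor, so read the factors off the fibres through the nonzero entry T[1,1,1] = -9.
The mode-1 fibre T[:,1,1] = [-9, 6] gives a = (3, -2) (primitive direction); the mode-2 fibre T[1,:,1] = [-9, 0] gives b = (1, 0); then c[k] = T[1,1,k] / (a[1]·b[1]) = [-9, 9] / 3 = (-3, 3).
Expanding (3, -2) ⊗ (1, 0) ⊗ (-3, 3) reproduces all 8 entries of T, so T = (3, -2) ⊗ (1, 0) ⊗ (-3, 3) and rank(T) ≤ 1.
These bounds meet, so rank(T) = 1.

1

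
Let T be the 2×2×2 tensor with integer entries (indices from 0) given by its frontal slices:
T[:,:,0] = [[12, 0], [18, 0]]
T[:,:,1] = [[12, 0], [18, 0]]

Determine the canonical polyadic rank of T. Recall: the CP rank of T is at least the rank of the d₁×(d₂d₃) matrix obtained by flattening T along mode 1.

1

Lower bound: T ≠ 0 (e.g. T[0,0,0] = 12), so rank(T) ≥ 1.
Upper bound: if T = a ∘ b ∘ c then every fibre of T is a multiple of the corresponding factor, so read the factors off the fibres through the nonzero entry T[0,0,0] = 12.
The mode-1 fibre T[:,0,0] = [12, 18] gives a = [2, 3] (primitive direction); the mode-2 fibre T[0,:,0] = [12, 0] gives b = [1, 0]; then c[k] = T[0,0,k] / (a[0]·b[0]) = [12, 12] / 2 = [6, 6].
Expanding [2, 3] ∘ [1, 0] ∘ [6, 6] reproduces all 8 entries of T, so T = [2, 3] ∘ [1, 0] ∘ [6, 6] and rank(T) ≤ 1.
These bounds meet, so rank(T) = 1.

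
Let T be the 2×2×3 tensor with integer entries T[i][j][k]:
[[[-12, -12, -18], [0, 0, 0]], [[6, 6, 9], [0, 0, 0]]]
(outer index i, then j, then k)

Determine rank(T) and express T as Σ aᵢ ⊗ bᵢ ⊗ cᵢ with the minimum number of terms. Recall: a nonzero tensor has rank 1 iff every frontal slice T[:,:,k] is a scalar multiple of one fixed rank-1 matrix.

rank(T) = 1

Lower bound: T ≠ 0 (e.g. T[0,0,0] = -12), so rank(T) ≥ 1.
Upper bound: if T = a ⊗ b ⊗ c then every fibre of T is a multiple of the corresponding factor, so read the factors off the fibres through the nonzero entry T[0,0,0] = -12.
The mode-1 fibre T[:,0,0] = [-12, 6] gives a = [2, -1] (primitive direction); the mode-2 fibre T[0,:,0] = [-12, 0] gives b = [1, 0]; then c[k] = T[0,0,k] / (a[0]·b[0]) = [-12, -12, -18] / 2 = [-6, -6, -9].
Expanding [2, -1] ⊗ [1, 0] ⊗ [-6, -6, -9] reproduces all 12 entries of T, so T = [2, -1] ⊗ [1, 0] ⊗ [-6, -6, -9] and rank(T) ≤ 1.
These bounds meet, so rank(T) = 1.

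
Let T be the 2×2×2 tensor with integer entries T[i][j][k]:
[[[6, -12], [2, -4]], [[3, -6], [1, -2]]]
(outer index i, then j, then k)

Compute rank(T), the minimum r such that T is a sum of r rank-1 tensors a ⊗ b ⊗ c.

1

Lower bound: T ≠ 0 (e.g. T[0,0,0] = 6), so rank(T) ≥ 1.
Upper bound: if T = a ⊗ b ⊗ c then every fibre of T is a multiple of the corresponding factor, so read the factors off the fibres through the nonzero entry T[0,0,0] = 6.
The mode-1 fibre T[:,0,0] = [6, 3] gives a = [2, 1] (primitive direction); the mode-2 fibre T[0,:,0] = [6, 2] gives b = [3, 1]; then c[k] = T[0,0,k] / (a[0]·b[0]) = [6, -12] / 6 = [1, -2].
Expanding [2, 1] ⊗ [3, 1] ⊗ [1, -2] reproduces all 8 entries of T, so T = [2, 1] ⊗ [3, 1] ⊗ [1, -2] and rank(T) ≤ 1.
These bounds meet, so rank(T) = 1.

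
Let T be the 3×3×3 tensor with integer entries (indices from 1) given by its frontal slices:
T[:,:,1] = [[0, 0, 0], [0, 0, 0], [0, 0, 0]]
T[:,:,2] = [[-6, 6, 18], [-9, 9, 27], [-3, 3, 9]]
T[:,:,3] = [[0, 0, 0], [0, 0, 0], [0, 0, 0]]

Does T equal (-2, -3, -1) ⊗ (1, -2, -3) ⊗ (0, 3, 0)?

No

Reconstruct entry (1,2,2) from the claimed factors: Σₗ aₗ[1]bₗ[2]cₗ[2] = (-2)·(-2)·(3) = 12, but T[1,2,2] = 6. The claim is false.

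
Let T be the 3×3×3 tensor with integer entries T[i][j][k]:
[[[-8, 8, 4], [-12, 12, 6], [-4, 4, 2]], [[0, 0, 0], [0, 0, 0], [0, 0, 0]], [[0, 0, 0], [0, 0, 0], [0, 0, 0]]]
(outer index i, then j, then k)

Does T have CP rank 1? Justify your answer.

If T = a (x) b (x) c then every fibre of T is a multiple of the corresponding factor, so read the factors off the fibres through the nonzero entry T[0,0,0] = -8.
The mode-1 fibre T[:,0,0] = [-8, 0, 0] gives a = [1, 0, 0] (primitive direction); the mode-2 fibre T[0,:,0] = [-8, -12, -4] gives b = [2, 3, 1]; then c[k] = T[0,0,k] / (a[0]·b[0]) = [-8, 8, 4] / 2 = [-4, 4, 2].
Expanding [1, 0, 0] (x) [2, 3, 1] (x) [-4, 4, 2] reproduces all 27 entries of T, so T = [1, 0, 0] (x) [2, 3, 1] (x) [-4, 4, 2] and rank(T) ≤ 1.
Equivalently every frontal slice T[:,:,k] is c[k] times the rank-1 matrix [1, 0, 0] (x) [2, 3, 1]. So T has rank 1 (it is nonzero).

Yes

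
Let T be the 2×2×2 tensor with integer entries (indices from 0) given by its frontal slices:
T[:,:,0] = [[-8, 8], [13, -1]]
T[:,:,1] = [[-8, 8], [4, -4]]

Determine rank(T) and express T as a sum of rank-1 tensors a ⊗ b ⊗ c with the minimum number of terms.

rank(T) = 2

Lower bound: the mode-3 unfolding of T (rows indexed by k, columns by (i,j) = (0,0), (0,1), (1,0), (1,1)) is [[-8, 8, 13, -1], [-8, 8, 4, -4]].
There the 2×2 minor on rows k ∈ {0, 1}, columns (i,j) ∈ {(0,0), (1,0)} is det [[-8, 13], [-8, 4]] = 72 ≠ 0, so this unfolding has rank ≥ 2; CP rank is at least every unfolding rank, so rank(T) ≥ 2. (Flattening ranks never certify an upper bound on CP rank; for that we must actually write T with 2 rank-1 terms.)
Upper bound — finding two terms. Write S_k = T[:,:,k] for the frontal slices: S₀ = [[-8, 8], [13, -1]], S₁ = [[-8, 8], [4, -4]].
If T = a₁ ⊗ b₁ ⊗ c₁ + a₂ ⊗ b₂ ⊗ c₂ then each S_k = c₁[k]·a₁b₁ᵀ + c₂[k]·a₂b₂ᵀ. S₀ and S₁ are linearly independent, so a₁b₁ᵀ and a₂b₂ᵀ must span the same plane of matrices: they are the rank-1 matrices of the form x·S₀ + y·S₁.
det(x·S₀ + y·S₁) is −96·x² − 96·xy = (-96)·(x + y)(x), vanishing at (x:y) = (1:-1) and (0:1).
M₁ = S₀ − S₁ = [[0, 0], [9, 3]] = 3·[0, 1][3, 1]ᵀ and M₂ = S₁ = [[-8, 8], [4, -4]] = (-4)·[2, -1][1, -1]ᵀ, so take a₁ = [0, 1], b₁ = [3, 1], a₂ = [2, -1], b₂ = [1, -1].
Each slice is an integer combination of E₁ = a₁b₁ᵀ and E₂ = a₂b₂ᵀ: S₀ = 3·E₁ − 4·E₂, S₁ = −4·E₂; reading off coefficients, c₁ = [3, 0] and c₂ = [-4, -4].
Hence T = [0, 1] ⊗ [3, 1] ⊗ [3, 0] + [2, -1] ⊗ [1, -1] ⊗ [-4, -4], so rank(T) ≤ 2.
These bounds meet, so rank(T) = 2.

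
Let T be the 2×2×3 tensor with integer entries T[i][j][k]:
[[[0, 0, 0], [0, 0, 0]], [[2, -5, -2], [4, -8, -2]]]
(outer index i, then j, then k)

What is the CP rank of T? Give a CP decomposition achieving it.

rank(T) = 2

Lower bound: the mode-3 unfolding of T (rows indexed by k, columns by (i,j) = (0,0), (0,1), (1,0), (1,1)) is [[0, 0, 2, 4], [0, 0, -5, -8], [0, 0, -2, -2]].
There the 2×2 minor on rows k ∈ {0, 1}, columns (i,j) ∈ {(1,0), (1,1)} is det [[2, 4], [-5, -8]] = 4 ≠ 0, so this unfolding has rank ≥ 2; CP rank is at least every unfolding rank, so rank(T) ≥ 2. (Flattening ranks never certify an upper bound on CP rank; for that we must actually write T with 2 rank-1 terms.)
Upper bound — finding two terms. Every mode-1 slice of T is a multiple of one matrix: T[i,:,:] = a[i]·M with a = [0, 1] and M = [[2, -5, -2], [4, -8, -2]] (rows indexed by j, columns by k). So it suffices to write M as a sum of two rank-1 matrices.
Splitting M by its rows (j = 0, 1), M = [1, 0][2, -5, -2]ᵀ + [0, 1][4, -8, -2]ᵀ.
Hence T = [0, 1] ⊗ [1, 0] ⊗ [2, -5, -2] + [0, 1] ⊗ [0, 1] ⊗ [4, -8, -2], so rank(T) ≤ 2.
These bounds meet, so rank(T) = 2.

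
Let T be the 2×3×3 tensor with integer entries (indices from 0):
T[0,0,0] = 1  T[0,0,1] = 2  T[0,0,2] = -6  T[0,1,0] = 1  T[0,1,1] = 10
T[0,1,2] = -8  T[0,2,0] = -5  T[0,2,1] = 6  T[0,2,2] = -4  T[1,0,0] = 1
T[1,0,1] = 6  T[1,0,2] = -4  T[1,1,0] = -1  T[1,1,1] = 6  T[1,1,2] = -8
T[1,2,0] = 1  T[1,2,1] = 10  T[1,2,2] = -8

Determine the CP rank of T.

3

Lower bound: the mode-2 unfolding of T (rows indexed by j, columns by (i,k) = (0,0), (0,1), (0,2), (1,0), (1,1), (1,2)) is [[1, 2, -6, 1, 6, -4], [1, 10, -8, -1, 6, -8], [-5, 6, -4, 1, 10, -8]].
There the 3×3 minor on rows j ∈ {0, 1, 2}, columns (i,k) ∈ {(0,0), (0,1), (0,2)} is det [[1, 2, -6], [1, 10, -8], [-5, 6, -4]] = -240 ≠ 0, so this unfolding has rank ≥ 3; CP rank is at least every unfolding rank, so rank(T) ≥ 3. (Flattening ranks never certify an upper bound on CP rank; for that we must actually write T with 3 rank-1 terms.)
Upper bound: T is a sum of 3 rank-1 terms, T = (1, -1) ⊗ (1, -1, 1) ⊗ (-1, -2, 0) + (1, 0) ⊗ (1, 0, -2) ⊗ (2, 0, -2) + (1, 1) ⊗ (1, 2, 2) ⊗ (0, 4, -4) (one valid choice — decompositions are not unique — normalised so each a, b is primitive with positive first nonzero entry; check it by expanding all entries), so rank(T) ≤ 3.
These bounds meet, so rank(T) = 3.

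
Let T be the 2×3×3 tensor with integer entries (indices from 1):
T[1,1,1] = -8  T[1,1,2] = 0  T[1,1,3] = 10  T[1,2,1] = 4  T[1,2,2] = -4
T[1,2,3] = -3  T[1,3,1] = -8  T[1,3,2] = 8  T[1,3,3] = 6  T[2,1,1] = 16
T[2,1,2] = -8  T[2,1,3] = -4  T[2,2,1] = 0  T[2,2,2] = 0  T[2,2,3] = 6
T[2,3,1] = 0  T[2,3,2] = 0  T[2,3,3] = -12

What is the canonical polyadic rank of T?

3

Lower bound: in the mode-3 unfolding of T (rows indexed by k, columns by (i,j)) the 3×3 minor on rows k ∈ {1, 2, 3}, columns (i,j) ∈ {(1,1), (1,2), (2,1)} is det [[-8, 4, 16], [0, -4, -8], [10, -3, -4]] = 384 ≠ 0, so that unfolding has rank ≥ 3 and hence rank(T) ≥ 3 (CP rank is at least every unfolding rank, though it can be larger).
Upper bound: T is a sum of 3 rank-1 terms, T = [1, -1] ∘ [2, -1, 2] ∘ [-4, 2, 4] + [1, 0] ∘ [2, 1, -2] ∘ [-2, -1, 0] + [1, 2] ∘ [2, 1, -2] ∘ [2, -1, 1] (written with every a and b primitive with positive leading entry and the scale carried by c; CP decompositions are not unique, and this one is verified by expanding entrywise), so rank(T) ≤ 3.
These bounds meet, so rank(T) = 3.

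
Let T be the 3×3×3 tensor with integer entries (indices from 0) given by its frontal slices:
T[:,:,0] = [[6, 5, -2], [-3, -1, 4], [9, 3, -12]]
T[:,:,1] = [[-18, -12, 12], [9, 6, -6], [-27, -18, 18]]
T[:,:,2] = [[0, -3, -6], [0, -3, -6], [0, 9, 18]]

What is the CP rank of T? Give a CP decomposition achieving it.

rank(T) = 2

Lower bound: the mode-2 unfolding of T (rows indexed by j, columns by (i,k) = (0,0), (0,1), (0,2), (1,0), (1,1), (1,2), (2,0), (2,1), (2,2)) is [[6, -18, 0, -3, 9, 0, 9, -27, 0], [5, -12, -3, -1, 6, -3, 3, -18, 9], [-2, 12, -6, 4, -6, -6, -12, 18, 18]].
There the 2×2 minor on rows j ∈ {0, 1}, columns (i,k) ∈ {(0,0), (0,1)} is det [[6, -18], [5, -12]] = 18 ≠ 0, so this unfolding has rank ≥ 2; CP rank is at least every unfolding rank, so rank(T) ≥ 2. (This is only a lower bound: in general the CP rank may exceed every unfolding rank, so we still need to exhibit 2 rank-1 terms summing to T.)
Upper bound — finding two terms. Write S_k = T[:,:,k] for the frontal slices: S₀ = [[6, 5, -2], [-3, -1, 4], [9, 3, -12]], S₁ = [[-18, -12, 12], [9, 6, -6], [-27, -18, 18]], S₂ = [[0, -3, -6], [0, -3, -6], [0, 9, 18]].
If T = a₁ ⊗ b₁ ⊗ c₁ + a₂ ⊗ b₂ ⊗ c₂ then each S_k = c₁[k]·a₁b₁ᵀ + c₂[k]·a₂b₂ᵀ. S₀ and S₁ are linearly independent, so a₁b₁ᵀ and a₂b₂ᵀ must span the same plane of matrices: they are the rank-1 matrices of the form x·S₀ + y·S₁.
The 2×2 minor of x·S₀ + y·S₁ on rows {0,1}, columns {0,1} is 9·x² − 27·xy = 9·(x − 3·y)(x), vanishing at (x:y) = (3:1) and (0:1).
M₁ = 3·S₀ + S₁ = [[0, 3, 6], [0, 3, 6], [0, -9, -18]] = 3·[1, 1, -3][0, 1, 2]ᵀ and M₂ = S₁ = [[-18, -12, 12], [9, 6, -6], [-27, -18, 18]] = (-3)·[2, -1, 3][3, 2, -2]ᵀ, so take a₁ = [1, 1, -3], b₁ = [0, 1, 2], a₂ = [2, -1, 3], b₂ = [3, 2, -2].
Each slice is an integer combination of E₁ = a₁b₁ᵀ and E₂ = a₂b₂ᵀ: S₀ = E₁ + E₂, S₁ = −3·E₂, S₂ = −3·E₁; reading off coefficients, c₁ = [1, 0, -3] and c₂ = [1, -3, 0].
Hence T = [1, 1, -3] ⊗ [0, 1, 2] ⊗ [1, 0, -3] + [2, -1, 3] ⊗ [3, 2, -2] ⊗ [1, -3, 0], so rank(T) ≤ 2.
These bounds meet, so rank(T) = 2.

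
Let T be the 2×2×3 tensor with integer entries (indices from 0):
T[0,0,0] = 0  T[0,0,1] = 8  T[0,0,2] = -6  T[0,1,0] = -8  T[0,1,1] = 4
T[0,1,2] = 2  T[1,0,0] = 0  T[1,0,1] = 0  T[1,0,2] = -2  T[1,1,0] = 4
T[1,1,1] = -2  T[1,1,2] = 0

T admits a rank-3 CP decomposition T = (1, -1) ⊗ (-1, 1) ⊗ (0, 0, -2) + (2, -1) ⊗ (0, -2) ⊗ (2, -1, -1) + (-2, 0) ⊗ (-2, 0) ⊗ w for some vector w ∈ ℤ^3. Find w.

Subtract the known terms from T to get the rank-1 residual R = (-2, 0) ⊗ (-2, 0) ⊗ w, so R[i,j,k] = a[i]·b[j]·w[k]. Pick indices with nonzero a[0]·b[0] = (-2)·(-2) = 4. Only the fibre through (0,0,·) is needed: R[0,0,:] = T[0,0,:] − Σₗ aₗ[0]bₗ[0]cₗ = [0, 8, -6] − (1)·(-1)·(0, 0, -2) − (2)·(0)·(2, -1, -1) = [0, 8, -8]. Then w[k] = R[0,0,k] / 4 for each k, giving w = [0, 8, -8] / 4 = (0, 2, -2).

w = (0, 2, -2)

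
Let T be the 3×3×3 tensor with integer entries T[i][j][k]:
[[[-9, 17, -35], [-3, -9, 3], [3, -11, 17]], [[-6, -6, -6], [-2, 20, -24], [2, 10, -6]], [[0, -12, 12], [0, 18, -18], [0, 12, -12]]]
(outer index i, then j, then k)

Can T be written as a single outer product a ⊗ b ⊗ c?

The mode-2 unfolding of T (rows indexed by j, columns by (i,k) = (0,0), (0,1), (0,2), (1,0), (1,1), (1,2), (2,0), (2,1), (2,2)) is [[-9, 17, -35, -6, -6, -6, 0, -12, 12], [-3, -9, 3, -2, 20, -24, 0, 18, -18], [3, -11, 17, 2, 10, -6, 0, 12, -12]].
There the 2×2 minor on rows j ∈ {0, 1}, columns (i,k) ∈ {(0,0), (0,1)} is det [[-9, 17], [-3, -9]] = 132 ≠ 0, so this unfolding has rank ≥ 2; CP rank is at least every unfolding rank, so rank(T) ≥ 2.
In particular rank(T) ≥ 2 > 1, so T is not rank-1.

No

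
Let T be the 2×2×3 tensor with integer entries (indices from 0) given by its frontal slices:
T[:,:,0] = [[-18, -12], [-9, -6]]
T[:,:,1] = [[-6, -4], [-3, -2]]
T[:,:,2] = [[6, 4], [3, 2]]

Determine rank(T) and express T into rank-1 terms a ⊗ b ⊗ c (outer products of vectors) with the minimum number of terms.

rank(T) = 1

Lower bound: T ≠ 0 (e.g. T[0,0,0] = -18), so rank(T) ≥ 1.
Upper bound: if T = a ⊗ b ⊗ c then every fibre of T is a multiple of the corresponding factor, so read the factors off the fibres through the nonzero entry T[0,0,0] = -18.
The mode-1 fibre T[:,0,0] = [-18, -9] gives a = [2, 1] (primitive direction); the mode-2 fibre T[0,:,0] = [-18, -12] gives b = [3, 2]; then c[k] = T[0,0,k] / (a[0]·b[0]) = [-18, -6, 6] / 6 = [-3, -1, 1].
Expanding [2, 1] ⊗ [3, 2] ⊗ [-3, -1, 1] reproduces all 12 entries of T, so T = [2, 1] ⊗ [3, 2] ⊗ [-3, -1, 1] and rank(T) ≤ 1.
These bounds meet, so rank(T) = 1.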